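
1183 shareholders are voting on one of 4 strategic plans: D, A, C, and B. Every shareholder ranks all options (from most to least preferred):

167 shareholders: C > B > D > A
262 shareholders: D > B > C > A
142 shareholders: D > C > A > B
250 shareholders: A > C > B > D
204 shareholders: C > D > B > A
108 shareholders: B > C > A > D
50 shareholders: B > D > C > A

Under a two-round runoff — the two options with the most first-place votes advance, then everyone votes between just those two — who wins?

C

Round 1 first-place votes: D 404, A 250, C 371, B 158.
D and C advance.
Runoff: D is preferred to C by 454 voters; C by 729.
C wins the runoff.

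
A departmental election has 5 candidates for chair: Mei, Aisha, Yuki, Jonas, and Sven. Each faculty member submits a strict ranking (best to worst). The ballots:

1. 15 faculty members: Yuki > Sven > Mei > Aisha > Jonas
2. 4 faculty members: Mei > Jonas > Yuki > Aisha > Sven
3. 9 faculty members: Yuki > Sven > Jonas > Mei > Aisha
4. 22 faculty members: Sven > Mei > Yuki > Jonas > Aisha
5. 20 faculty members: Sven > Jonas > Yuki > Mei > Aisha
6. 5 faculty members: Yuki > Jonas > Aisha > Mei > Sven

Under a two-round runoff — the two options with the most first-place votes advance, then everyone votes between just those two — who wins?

Sven

Round 1 first-place votes: Mei 4, Aisha 0, Yuki 29, Jonas 0, Sven 42.
Sven and Yuki advance.
Runoff: Sven is preferred to Yuki by 42 voters; Yuki by 33.
Sven wins the runoff.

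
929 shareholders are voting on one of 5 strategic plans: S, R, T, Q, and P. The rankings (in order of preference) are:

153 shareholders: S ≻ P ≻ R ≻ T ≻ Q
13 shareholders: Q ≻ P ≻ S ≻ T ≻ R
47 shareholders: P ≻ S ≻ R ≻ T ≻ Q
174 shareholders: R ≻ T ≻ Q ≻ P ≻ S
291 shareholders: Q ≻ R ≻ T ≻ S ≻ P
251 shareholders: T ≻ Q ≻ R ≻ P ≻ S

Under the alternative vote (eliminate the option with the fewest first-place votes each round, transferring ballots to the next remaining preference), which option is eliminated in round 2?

R

Round 1: S 153, R 174, T 251, Q 304, P 47. Eliminate P.
Round 2: S 200, R 174, T 251, Q 304. Eliminate R.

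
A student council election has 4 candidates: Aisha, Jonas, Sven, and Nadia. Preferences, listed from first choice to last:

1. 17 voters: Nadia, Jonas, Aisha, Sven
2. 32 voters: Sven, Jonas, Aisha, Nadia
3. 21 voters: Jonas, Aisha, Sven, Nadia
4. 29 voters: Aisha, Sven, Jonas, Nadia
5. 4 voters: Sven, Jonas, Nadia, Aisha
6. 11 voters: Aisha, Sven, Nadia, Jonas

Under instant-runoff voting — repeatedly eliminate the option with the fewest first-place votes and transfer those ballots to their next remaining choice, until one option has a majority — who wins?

Jonas

Round 1: Aisha 40, Jonas 21, Sven 36, Nadia 17. Eliminate Nadia.
Round 2: Aisha 40, Jonas 38, Sven 36. Eliminate Sven.
Round 3: Aisha 40, Jonas 74. Jonas has a majority.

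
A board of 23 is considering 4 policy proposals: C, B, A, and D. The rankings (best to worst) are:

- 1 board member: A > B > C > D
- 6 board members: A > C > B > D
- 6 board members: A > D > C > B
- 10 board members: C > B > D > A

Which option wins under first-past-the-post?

First-place votes: C 10, B 0, A 13, D 0.
A has the most first-place votes.

A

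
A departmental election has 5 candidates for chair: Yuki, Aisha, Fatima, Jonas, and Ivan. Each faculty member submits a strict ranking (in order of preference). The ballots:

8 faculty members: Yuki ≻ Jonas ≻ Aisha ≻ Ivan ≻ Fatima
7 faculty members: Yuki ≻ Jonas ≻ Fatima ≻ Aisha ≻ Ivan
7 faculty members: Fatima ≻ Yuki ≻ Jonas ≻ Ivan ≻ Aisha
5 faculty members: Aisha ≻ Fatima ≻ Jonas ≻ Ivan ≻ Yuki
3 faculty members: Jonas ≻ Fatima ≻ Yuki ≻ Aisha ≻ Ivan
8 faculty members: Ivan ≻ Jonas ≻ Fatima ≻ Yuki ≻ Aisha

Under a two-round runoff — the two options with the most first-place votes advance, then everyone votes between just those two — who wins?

Yuki

Round 1 first-place votes: Yuki 15, Aisha 5, Fatima 7, Jonas 3, Ivan 8.
Yuki and Ivan advance.
Runoff: Yuki is preferred to Ivan by 25 voters; Ivan by 13.
Yuki wins the runoff.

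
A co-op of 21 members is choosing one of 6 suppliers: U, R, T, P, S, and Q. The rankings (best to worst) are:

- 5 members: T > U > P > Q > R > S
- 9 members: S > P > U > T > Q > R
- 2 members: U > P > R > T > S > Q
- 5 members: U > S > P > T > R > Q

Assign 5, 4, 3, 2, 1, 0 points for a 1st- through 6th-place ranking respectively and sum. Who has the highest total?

U: 5·4 + 9·3 + 2·5 + 5·5 = 82
R: 5·1 + 9·0 + 2·3 + 5·1 = 16
T: 5·5 + 9·2 + 2·2 + 5·2 = 57
P: 5·3 + 9·4 + 2·4 + 5·3 = 74
S: 5·0 + 9·5 + 2·1 + 5·4 = 67
Q: 5·2 + 9·1 + 2·0 + 5·0 = 19
U has the highest Borda score (82).

U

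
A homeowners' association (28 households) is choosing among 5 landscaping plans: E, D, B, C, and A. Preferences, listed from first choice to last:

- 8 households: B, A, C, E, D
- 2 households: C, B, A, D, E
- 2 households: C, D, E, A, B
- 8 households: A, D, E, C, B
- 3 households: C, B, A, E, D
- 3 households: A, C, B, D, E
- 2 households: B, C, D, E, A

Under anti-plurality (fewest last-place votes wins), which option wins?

Last-place votes: E 5, D 11, B 10, C 0, A 2.
C is ranked last by the fewest voters, so C wins.

C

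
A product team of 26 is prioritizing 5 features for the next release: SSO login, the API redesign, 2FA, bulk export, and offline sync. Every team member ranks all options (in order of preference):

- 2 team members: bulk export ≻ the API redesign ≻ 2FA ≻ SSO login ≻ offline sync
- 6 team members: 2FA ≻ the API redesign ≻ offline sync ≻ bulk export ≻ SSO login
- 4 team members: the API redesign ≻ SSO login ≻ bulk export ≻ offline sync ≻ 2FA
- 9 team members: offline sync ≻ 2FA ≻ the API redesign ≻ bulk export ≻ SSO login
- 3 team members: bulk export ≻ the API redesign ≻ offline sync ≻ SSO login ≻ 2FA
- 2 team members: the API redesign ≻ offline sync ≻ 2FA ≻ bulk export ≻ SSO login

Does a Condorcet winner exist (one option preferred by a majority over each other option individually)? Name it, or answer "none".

Checking pairwise contests:
the API redesign beats SSO login 26–0.
2FA beats the API redesign 15–11.
offline sync beats 2FA 18–8.
the API redesign beats bulk export 21–5.
the API redesign beats offline sync 17–9.
Every option loses at least one head-to-head, so there is no Condorcet winner.

none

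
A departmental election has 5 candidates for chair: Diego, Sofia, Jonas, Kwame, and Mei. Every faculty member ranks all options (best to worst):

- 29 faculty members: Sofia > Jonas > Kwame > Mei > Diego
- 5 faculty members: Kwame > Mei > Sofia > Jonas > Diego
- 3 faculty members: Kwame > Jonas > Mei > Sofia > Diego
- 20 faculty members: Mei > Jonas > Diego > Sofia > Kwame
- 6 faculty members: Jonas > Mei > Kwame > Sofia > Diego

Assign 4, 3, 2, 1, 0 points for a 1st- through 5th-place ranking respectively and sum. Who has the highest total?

Diego: 29·0 + 5·0 + 3·0 + 20·2 + 6·0 = 40
Sofia: 29·4 + 5·2 + 3·1 + 20·1 + 6·1 = 155
Jonas: 29·3 + 5·1 + 3·3 + 20·3 + 6·4 = 185
Kwame: 29·2 + 5·4 + 3·4 + 20·0 + 6·2 = 102
Mei: 29·1 + 5·3 + 3·2 + 20·4 + 6·3 = 148
Jonas has the highest Borda score (185).

Jonas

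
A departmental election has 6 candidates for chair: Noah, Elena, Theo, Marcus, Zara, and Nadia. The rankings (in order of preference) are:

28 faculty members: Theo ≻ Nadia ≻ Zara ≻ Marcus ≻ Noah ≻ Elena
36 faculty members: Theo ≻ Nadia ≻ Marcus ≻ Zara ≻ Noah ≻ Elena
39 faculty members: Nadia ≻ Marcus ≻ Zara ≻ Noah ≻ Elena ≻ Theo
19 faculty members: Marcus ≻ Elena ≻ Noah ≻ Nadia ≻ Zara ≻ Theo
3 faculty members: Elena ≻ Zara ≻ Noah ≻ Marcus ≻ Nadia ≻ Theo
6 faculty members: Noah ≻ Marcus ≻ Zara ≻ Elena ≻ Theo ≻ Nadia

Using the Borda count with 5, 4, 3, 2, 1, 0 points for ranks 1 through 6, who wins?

Noah: 28·1 + 36·1 + 39·2 + 19·3 + 3·3 + 6·5 = 238
Elena: 28·0 + 36·0 + 39·1 + 19·4 + 3·5 + 6·2 = 142
Theo: 28·5 + 36·5 + 39·0 + 19·0 + 3·0 + 6·1 = 326
Marcus: 28·2 + 36·3 + 39·4 + 19·5 + 3·2 + 6·4 = 445
Zara: 28·3 + 36·2 + 39·3 + 19·1 + 3·4 + 6·3 = 322
Nadia: 28·4 + 36·4 + 39·5 + 19·2 + 3·1 + 6·0 = 492
Nadia has the highest Borda score (492).

Nadia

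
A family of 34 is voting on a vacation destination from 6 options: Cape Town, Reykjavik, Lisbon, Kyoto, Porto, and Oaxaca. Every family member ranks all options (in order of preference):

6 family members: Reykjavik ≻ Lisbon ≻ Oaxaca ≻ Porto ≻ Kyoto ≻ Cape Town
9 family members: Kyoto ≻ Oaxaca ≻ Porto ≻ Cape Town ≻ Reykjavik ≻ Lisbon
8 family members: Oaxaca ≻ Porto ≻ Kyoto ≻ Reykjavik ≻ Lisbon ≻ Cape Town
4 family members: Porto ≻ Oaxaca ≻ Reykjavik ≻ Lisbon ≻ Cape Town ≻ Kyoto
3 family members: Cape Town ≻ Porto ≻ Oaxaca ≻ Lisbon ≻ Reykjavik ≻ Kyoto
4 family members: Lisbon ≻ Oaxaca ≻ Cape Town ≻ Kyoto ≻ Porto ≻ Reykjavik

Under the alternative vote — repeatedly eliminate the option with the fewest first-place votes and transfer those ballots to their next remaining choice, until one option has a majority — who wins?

Oaxaca

Round 1: Cape Town 3, Reykjavik 6, Lisbon 4, Kyoto 9, Porto 4, Oaxaca 8. Eliminate Cape Town.
Round 2: Reykjavik 6, Lisbon 4, Kyoto 9, Porto 7, Oaxaca 8. Eliminate Lisbon.
Round 3: Reykjavik 6, Kyoto 9, Porto 7, Oaxaca 12. Eliminate Reykjavik.
Round 4: Kyoto 9, Porto 7, Oaxaca 18. Oaxaca has a majority.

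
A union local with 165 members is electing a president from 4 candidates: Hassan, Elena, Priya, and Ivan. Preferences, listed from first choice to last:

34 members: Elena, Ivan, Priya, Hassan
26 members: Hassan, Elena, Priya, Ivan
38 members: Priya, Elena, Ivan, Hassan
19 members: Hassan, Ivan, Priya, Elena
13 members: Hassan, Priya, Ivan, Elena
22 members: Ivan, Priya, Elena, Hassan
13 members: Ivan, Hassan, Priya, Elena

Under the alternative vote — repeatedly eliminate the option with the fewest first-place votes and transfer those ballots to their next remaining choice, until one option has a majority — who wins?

Ivan

Round 1: Hassan 58, Elena 34, Priya 38, Ivan 35. Eliminate Elena.
Round 2: Hassan 58, Priya 38, Ivan 69. Eliminate Priya.
Round 3: Hassan 58, Ivan 107. Ivan has a majority.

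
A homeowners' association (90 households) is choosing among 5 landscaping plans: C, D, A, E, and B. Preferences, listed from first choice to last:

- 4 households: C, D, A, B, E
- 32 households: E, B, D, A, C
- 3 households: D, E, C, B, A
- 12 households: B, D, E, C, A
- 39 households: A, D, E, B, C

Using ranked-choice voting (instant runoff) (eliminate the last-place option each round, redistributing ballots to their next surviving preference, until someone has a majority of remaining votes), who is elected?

E

Round 1: C 4, D 3, A 39, E 32, B 12. Eliminate D.
Round 2: C 4, A 39, E 35, B 12. Eliminate C.
Round 3: A 43, E 35, B 12. Eliminate B.
Round 4: A 43, E 47. E has a majority.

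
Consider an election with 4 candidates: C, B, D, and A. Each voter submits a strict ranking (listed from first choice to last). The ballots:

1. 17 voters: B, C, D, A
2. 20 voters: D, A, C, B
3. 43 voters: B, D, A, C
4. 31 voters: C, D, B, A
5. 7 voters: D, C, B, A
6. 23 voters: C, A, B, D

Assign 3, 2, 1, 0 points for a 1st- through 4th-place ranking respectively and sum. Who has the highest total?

C: 17·2 + 20·1 + 43·0 + 31·3 + 7·2 + 23·3 = 230
B: 17·3 + 20·0 + 43·3 + 31·1 + 7·1 + 23·1 = 241
D: 17·1 + 20·3 + 43·2 + 31·2 + 7·3 + 23·0 = 246
A: 17·0 + 20·2 + 43·1 + 31·0 + 7·0 + 23·2 = 129
D has the highest Borda score (246).

D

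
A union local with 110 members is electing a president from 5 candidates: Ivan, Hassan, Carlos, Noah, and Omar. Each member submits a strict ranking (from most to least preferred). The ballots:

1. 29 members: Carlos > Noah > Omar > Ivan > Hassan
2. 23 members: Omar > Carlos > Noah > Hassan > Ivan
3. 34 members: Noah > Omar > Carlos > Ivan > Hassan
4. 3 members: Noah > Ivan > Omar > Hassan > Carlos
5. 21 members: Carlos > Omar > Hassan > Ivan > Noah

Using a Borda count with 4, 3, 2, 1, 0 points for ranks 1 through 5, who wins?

Carlos

Ivan: 29·1 + 23·0 + 34·1 + 3·3 + 21·1 = 93
Hassan: 29·0 + 23·1 + 34·0 + 3·1 + 21·2 = 68
Carlos: 29·4 + 23·3 + 34·2 + 3·0 + 21·4 = 337
Noah: 29·3 + 23·2 + 34·4 + 3·4 + 21·0 = 281
Omar: 29·2 + 23·4 + 34·3 + 3·2 + 21·3 = 321
Carlos has the highest Borda score (337).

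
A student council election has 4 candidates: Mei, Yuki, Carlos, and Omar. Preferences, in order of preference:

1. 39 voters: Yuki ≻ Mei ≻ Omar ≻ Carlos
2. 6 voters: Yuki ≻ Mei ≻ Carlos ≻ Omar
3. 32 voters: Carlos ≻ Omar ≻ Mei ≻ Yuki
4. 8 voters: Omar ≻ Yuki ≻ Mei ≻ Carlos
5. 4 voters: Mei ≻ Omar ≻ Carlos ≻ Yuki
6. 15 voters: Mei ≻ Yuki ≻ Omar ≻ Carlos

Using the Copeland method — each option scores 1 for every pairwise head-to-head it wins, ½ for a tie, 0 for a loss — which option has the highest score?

Mei: beats Carlos and Omar; loses to Yuki → score 2.
Yuki: beats Mei, Carlos, and Omar → score 3.
Carlos: loses to Mei, Yuki, and Omar → score 0.
Omar: beats Carlos; loses to Mei and Yuki → score 1.
Yuki has the best pairwise record.

Yuki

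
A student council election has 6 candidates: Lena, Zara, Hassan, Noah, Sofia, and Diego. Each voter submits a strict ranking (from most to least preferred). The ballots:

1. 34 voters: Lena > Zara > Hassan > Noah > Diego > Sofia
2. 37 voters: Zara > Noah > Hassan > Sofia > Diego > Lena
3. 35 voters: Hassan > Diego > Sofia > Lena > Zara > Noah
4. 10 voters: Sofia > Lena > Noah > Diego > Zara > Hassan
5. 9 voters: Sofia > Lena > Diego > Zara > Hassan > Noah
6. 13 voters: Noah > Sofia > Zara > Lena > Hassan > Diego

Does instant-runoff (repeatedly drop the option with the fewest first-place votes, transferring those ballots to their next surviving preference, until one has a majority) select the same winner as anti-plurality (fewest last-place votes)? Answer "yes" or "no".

Instant-runoff — R1 Lena 34, Zara 37, Hassan 35, Noah 13, Sofia 19, Diego 0 (Diego out); R2 Lena 34, Zara 37, Hassan 35, Noah 13, Sofia 19 (Noah out); R3 Lena 34, Zara 37, Hassan 35, Sofia 32 (Sofia out); R4 Lena 53, Zara 50, Hassan 35 (Hassan out); R5 Lena 88, Zara 50 (Lena winner). Winner: Lena.
Anti-plurality — last-place votes: Lena 37, Zara 0, Hassan 10, Noah 44, Sofia 34, Diego 13. Winner: Zara.
The two methods disagree.

no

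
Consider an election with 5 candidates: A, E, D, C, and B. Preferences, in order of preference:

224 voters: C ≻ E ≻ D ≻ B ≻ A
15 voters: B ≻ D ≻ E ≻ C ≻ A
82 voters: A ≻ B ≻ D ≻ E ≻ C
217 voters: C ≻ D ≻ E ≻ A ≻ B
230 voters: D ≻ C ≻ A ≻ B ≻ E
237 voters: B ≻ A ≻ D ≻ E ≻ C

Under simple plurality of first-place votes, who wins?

C

First-place votes: A 82, E 0, D 230, C 441, B 252.
C has the most first-place votes.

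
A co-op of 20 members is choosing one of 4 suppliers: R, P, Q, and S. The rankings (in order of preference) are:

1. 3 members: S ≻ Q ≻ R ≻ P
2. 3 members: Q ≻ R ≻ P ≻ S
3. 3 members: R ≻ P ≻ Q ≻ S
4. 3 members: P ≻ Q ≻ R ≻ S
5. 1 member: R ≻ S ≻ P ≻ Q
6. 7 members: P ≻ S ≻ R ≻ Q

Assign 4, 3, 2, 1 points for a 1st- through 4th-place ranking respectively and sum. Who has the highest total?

P

R: 3·2 + 3·3 + 3·4 + 3·2 + 1·4 + 7·2 = 51
P: 3·1 + 3·2 + 3·3 + 3·4 + 1·2 + 7·4 = 60
Q: 3·3 + 3·4 + 3·2 + 3·3 + 1·1 + 7·1 = 44
S: 3·4 + 3·1 + 3·1 + 3·1 + 1·3 + 7·3 = 45
P has the highest Borda score (60).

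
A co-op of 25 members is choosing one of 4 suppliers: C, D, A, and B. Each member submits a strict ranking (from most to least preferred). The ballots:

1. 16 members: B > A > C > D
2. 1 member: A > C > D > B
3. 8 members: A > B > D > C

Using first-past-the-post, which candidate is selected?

B

First-place votes: C 0, D 0, A 9, B 16.
B has the most first-place votes.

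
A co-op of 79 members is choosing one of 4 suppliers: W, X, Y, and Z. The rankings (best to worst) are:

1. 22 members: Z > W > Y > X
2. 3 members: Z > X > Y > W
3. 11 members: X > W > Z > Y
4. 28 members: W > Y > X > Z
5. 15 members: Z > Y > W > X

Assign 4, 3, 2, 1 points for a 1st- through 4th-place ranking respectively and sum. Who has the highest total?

W

W: 22·3 + 3·1 + 11·3 + 28·4 + 15·2 = 244
X: 22·1 + 3·3 + 11·4 + 28·2 + 15·1 = 146
Y: 22·2 + 3·2 + 11·1 + 28·3 + 15·3 = 190
Z: 22·4 + 3·4 + 11·2 + 28·1 + 15·4 = 210
W has the highest Borda score (244).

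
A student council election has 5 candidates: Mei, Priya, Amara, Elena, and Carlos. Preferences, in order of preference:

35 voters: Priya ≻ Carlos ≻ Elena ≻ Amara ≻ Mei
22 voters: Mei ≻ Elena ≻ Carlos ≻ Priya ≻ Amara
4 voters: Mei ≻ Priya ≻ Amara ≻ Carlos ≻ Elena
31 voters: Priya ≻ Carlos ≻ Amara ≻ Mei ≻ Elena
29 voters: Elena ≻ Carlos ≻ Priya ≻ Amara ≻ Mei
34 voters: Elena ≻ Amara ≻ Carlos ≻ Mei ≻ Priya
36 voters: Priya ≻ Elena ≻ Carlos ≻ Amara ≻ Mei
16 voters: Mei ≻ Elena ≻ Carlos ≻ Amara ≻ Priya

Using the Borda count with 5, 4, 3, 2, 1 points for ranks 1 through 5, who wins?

Elena

Mei: 35·1 + 22·5 + 4·5 + 31·2 + 29·1 + 34·2 + 36·1 + 16·5 = 440
Priya: 35·5 + 22·2 + 4·4 + 31·5 + 29·3 + 34·1 + 36·5 + 16·1 = 707
Amara: 35·2 + 22·1 + 4·3 + 31·3 + 29·2 + 34·4 + 36·2 + 16·2 = 495
Elena: 35·3 + 22·4 + 4·1 + 31·1 + 29·5 + 34·5 + 36·4 + 16·4 = 751
Carlos: 35·4 + 22·3 + 4·2 + 31·4 + 29·4 + 34·3 + 36·3 + 16·3 = 712
Elena has the highest Borda score (751).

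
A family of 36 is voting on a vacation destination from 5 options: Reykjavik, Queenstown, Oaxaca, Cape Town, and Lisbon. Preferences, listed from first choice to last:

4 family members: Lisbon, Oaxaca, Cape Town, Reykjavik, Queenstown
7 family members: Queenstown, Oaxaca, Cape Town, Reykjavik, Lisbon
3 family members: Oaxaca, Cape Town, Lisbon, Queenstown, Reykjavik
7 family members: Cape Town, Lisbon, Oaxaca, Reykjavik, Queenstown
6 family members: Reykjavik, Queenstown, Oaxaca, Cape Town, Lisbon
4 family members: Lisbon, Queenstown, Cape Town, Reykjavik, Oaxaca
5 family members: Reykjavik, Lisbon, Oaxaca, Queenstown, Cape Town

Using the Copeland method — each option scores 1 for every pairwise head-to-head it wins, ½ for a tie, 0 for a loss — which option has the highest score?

Reykjavik: beats Queenstown; ties Lisbon; loses to Oaxaca and Cape Town → score 1.5.
Queenstown: beats Cape Town; loses to Reykjavik, Oaxaca, and Lisbon → score 1.
Oaxaca: beats Reykjavik, Queenstown, and Cape Town; loses to Lisbon → score 3.
Cape Town: beats Reykjavik and Lisbon; loses to Queenstown and Oaxaca → score 2.
Lisbon: beats Queenstown and Oaxaca; ties Reykjavik; loses to Cape Town → score 2.5.
Oaxaca has the best pairwise record.

Oaxaca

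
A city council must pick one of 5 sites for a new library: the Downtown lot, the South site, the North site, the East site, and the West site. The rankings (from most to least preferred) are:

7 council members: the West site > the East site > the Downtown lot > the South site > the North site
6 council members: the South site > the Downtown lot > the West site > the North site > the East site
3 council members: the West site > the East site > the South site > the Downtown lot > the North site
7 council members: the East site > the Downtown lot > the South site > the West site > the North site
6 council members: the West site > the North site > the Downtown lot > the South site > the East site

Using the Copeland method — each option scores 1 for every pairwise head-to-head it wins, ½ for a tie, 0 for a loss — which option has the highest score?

the West site

the Downtown lot: beats the South site and the North site; loses to the East site and the West site → score 2.
the South site: beats the North site; loses to the Downtown lot, the East site, and the West site → score 1.
the North site: loses to the Downtown lot, the South site, the East site, and the West site → score 0.
the East site: beats the Downtown lot, the South site, and the North site; loses to the West site → score 3.
the West site: beats the Downtown lot, the South site, the North site, and the East site → score 4.
the West site has the best pairwise record.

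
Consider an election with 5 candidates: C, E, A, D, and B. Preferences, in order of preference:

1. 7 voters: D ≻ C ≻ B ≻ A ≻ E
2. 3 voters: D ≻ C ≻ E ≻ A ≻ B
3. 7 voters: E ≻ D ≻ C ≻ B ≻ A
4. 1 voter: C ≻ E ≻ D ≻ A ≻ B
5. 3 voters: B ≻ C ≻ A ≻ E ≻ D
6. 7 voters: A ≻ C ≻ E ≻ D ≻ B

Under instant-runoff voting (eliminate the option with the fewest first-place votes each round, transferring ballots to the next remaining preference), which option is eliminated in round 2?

B

Round 1: C 1, E 7, A 7, D 10, B 3. Eliminate C.
Round 2: E 8, A 7, D 10, B 3. Eliminate B.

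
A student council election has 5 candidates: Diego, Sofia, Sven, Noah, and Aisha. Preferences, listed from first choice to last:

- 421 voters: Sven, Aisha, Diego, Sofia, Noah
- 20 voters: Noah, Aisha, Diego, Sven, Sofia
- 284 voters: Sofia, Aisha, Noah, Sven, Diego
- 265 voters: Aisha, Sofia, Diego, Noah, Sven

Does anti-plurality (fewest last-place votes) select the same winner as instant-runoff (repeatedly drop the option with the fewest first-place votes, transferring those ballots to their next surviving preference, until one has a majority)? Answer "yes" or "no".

Anti-plurality — last-place votes: Diego 284, Sofia 20, Sven 265, Noah 421, Aisha 0. Winner: Aisha.
Instant-runoff — R1 Diego 0, Sofia 284, Sven 421, Noah 20, Aisha 265 (Diego out); R2 Sofia 284, Sven 421, Noah 20, Aisha 265 (Noah out); R3 Sofia 284, Sven 421, Aisha 285 (Sofia out); R4 Sven 421, Aisha 569 (Aisha winner). Winner: Aisha.
The two methods agree.

yes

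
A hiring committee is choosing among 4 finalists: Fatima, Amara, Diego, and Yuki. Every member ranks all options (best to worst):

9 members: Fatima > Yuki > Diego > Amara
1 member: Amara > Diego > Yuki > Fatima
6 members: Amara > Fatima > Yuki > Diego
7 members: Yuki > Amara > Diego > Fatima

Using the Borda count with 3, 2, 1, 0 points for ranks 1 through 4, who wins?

Yuki

Fatima: 9·3 + 1·0 + 6·2 + 7·0 = 39
Amara: 9·0 + 1·3 + 6·3 + 7·2 = 35
Diego: 9·1 + 1·2 + 6·0 + 7·1 = 18
Yuki: 9·2 + 1·1 + 6·1 + 7·3 = 46
Yuki has the highest Borda score (46).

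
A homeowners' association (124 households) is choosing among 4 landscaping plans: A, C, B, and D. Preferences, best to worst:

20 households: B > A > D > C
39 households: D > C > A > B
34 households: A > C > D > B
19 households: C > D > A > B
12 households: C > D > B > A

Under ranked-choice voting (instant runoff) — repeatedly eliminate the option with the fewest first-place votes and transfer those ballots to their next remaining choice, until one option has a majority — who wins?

D

Round 1: A 34, C 31, B 20, D 39. Eliminate B.
Round 2: A 54, C 31, D 39. Eliminate C.
Round 3: A 54, D 70. D has a majority.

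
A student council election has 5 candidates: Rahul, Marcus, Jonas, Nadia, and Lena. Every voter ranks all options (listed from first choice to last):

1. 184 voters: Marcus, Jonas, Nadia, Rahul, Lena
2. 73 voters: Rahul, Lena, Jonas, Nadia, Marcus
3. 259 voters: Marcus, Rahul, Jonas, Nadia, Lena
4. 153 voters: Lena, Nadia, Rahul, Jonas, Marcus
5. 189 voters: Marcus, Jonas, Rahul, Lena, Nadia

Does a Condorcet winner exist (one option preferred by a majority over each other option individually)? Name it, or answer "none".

Marcus

Marcus vs Rahul: 632–226 for Marcus.
Marcus vs Jonas: 632–226 for Marcus.
Marcus vs Nadia: 632–226 for Marcus.
Marcus vs Lena: 632–226 for Marcus.
Marcus beats every other option head-to-head.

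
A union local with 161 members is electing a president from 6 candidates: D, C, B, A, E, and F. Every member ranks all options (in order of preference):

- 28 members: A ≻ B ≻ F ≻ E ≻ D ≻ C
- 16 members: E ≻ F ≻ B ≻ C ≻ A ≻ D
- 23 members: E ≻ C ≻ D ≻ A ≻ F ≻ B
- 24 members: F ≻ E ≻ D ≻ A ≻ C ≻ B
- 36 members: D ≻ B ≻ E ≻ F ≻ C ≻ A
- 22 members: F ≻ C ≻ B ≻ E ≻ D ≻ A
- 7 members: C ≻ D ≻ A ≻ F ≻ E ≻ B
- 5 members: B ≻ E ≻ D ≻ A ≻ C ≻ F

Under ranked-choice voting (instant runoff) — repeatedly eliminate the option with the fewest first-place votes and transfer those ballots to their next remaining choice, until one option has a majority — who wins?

Round 1: D 36, C 7, B 5, A 28, E 39, F 46. Eliminate B.
Round 2: D 36, C 7, A 28, E 44, F 46. Eliminate C.
Round 3: D 43, A 28, E 44, F 46. Eliminate A.
Round 4: D 43, E 44, F 74. Eliminate D.
Round 5: E 80, F 81. F has a majority.

F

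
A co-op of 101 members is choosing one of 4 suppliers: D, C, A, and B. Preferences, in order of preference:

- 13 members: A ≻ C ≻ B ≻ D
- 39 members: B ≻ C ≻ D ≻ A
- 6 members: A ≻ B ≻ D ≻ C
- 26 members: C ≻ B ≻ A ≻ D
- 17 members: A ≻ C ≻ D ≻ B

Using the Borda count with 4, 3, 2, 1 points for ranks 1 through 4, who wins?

C

D: 13·1 + 39·2 + 6·2 + 26·1 + 17·2 = 163
C: 13·3 + 39·3 + 6·1 + 26·4 + 17·3 = 317
A: 13·4 + 39·1 + 6·4 + 26·2 + 17·4 = 235
B: 13·2 + 39·4 + 6·3 + 26·3 + 17·1 = 295
C has the highest Borda score (317).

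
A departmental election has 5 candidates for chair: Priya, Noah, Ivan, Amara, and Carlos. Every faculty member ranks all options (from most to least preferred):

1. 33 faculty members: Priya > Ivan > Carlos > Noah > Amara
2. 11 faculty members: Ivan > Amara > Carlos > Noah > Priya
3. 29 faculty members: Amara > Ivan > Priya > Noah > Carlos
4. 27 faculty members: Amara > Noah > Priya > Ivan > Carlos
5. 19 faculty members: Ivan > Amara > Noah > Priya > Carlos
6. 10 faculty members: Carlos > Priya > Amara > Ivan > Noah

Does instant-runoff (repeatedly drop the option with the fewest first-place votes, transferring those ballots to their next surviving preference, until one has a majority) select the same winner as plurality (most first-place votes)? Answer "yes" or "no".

yes

Instant-runoff — R1 Priya 33, Noah 0, Ivan 30, Amara 56, Carlos 10 (Noah out); R2 Priya 33, Ivan 30, Amara 56, Carlos 10 (Carlos out); R3 Priya 43, Ivan 30, Amara 56 (Ivan out); R4 Priya 43, Amara 86 (Amara winner). Winner: Amara.
Plurality — first-place votes: Priya 33, Noah 0, Ivan 30, Amara 56, Carlos 10. Winner: Amara.
The two methods agree.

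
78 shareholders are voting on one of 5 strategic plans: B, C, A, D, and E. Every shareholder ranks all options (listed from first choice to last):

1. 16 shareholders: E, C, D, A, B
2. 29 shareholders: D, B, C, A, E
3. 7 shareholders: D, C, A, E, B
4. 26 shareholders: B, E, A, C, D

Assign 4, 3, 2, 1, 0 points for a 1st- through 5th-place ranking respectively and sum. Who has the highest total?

B: 16·0 + 29·3 + 7·0 + 26·4 = 191
C: 16·3 + 29·2 + 7·3 + 26·1 = 153
A: 16·1 + 29·1 + 7·2 + 26·2 = 111
D: 16·2 + 29·4 + 7·4 + 26·0 = 176
E: 16·4 + 29·0 + 7·1 + 26·3 = 149
B has the highest Borda score (191).

B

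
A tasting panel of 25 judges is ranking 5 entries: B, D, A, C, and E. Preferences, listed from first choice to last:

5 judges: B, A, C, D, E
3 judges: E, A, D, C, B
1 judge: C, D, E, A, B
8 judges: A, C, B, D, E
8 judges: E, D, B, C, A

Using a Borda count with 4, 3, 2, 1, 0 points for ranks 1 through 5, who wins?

A

B: 5·4 + 3·0 + 1·0 + 8·2 + 8·2 = 52
D: 5·1 + 3·2 + 1·3 + 8·1 + 8·3 = 46
A: 5·3 + 3·3 + 1·1 + 8·4 + 8·0 = 57
C: 5·2 + 3·1 + 1·4 + 8·3 + 8·1 = 49
E: 5·0 + 3·4 + 1·2 + 8·0 + 8·4 = 46
A has the highest Borda score (57).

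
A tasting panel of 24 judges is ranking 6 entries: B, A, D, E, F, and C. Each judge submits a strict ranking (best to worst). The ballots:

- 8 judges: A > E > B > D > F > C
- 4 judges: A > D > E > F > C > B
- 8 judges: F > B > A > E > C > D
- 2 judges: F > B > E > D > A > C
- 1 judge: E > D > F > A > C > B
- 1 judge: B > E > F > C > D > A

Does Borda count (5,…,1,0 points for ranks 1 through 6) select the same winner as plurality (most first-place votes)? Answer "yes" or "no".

yes

Borda — scores: B 69, A 88, D 41, E 75, F 72, C 15. Winner: A.
Plurality — first-place votes: B 1, A 12, D 0, E 1, F 10, C 0. Winner: A.
The two methods agree.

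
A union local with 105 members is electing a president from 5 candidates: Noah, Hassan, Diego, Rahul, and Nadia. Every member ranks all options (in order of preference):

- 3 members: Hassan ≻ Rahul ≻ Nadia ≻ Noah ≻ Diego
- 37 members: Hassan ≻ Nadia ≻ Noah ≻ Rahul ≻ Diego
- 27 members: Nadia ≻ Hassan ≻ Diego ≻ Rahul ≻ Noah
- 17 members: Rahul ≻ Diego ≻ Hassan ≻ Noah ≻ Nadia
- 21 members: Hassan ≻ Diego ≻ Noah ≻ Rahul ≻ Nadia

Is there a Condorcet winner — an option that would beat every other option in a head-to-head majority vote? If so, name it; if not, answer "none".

Hassan

Hassan vs Noah: 105–0 for Hassan.
Hassan vs Diego: 88–17 for Hassan.
Hassan vs Rahul: 88–17 for Hassan.
Hassan vs Nadia: 78–27 for Hassan.
Hassan beats every other option head-to-head.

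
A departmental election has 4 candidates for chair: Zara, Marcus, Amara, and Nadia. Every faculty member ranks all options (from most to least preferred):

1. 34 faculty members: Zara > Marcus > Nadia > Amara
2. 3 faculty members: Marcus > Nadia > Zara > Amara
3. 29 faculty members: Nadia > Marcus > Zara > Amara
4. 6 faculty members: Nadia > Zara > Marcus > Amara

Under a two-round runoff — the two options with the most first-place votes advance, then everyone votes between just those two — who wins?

Round 1 first-place votes: Zara 34, Marcus 3, Amara 0, Nadia 35.
Nadia and Zara advance.
Runoff: Nadia is preferred to Zara by 38 voters; Zara by 34.
Nadia wins the runoff.

Nadia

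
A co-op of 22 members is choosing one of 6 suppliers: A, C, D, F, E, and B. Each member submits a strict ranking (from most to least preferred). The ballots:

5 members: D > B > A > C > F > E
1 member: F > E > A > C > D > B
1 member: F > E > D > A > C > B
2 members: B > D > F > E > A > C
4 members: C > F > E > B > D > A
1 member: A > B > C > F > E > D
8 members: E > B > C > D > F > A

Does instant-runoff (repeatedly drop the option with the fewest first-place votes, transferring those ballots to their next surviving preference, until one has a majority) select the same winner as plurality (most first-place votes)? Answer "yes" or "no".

yes

Instant-runoff — R1 A 1, C 4, D 5, F 2, E 8, B 2 (A out); R2 C 4, D 5, F 2, E 8, B 3 (F out); R3 C 4, D 5, E 10, B 3 (B out); R4 C 5, D 7, E 10 (C out); R5 D 7, E 15 (E winner). Winner: E.
Plurality — first-place votes: A 1, C 4, D 5, F 2, E 8, B 2. Winner: E.
The two methods agree.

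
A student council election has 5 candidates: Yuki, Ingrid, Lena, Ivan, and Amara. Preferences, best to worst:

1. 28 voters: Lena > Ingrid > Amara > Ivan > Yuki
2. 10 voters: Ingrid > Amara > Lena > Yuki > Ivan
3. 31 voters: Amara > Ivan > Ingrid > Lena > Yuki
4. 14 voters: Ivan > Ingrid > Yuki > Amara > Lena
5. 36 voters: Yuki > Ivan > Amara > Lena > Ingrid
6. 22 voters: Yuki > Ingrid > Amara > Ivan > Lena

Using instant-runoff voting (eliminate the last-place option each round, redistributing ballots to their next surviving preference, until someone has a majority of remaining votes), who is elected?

Yuki

Round 1: Yuki 58, Ingrid 10, Lena 28, Ivan 14, Amara 31. Eliminate Ingrid.
Round 2: Yuki 58, Lena 28, Ivan 14, Amara 41. Eliminate Ivan.
Round 3: Yuki 72, Lena 28, Amara 41. Yuki has a majority.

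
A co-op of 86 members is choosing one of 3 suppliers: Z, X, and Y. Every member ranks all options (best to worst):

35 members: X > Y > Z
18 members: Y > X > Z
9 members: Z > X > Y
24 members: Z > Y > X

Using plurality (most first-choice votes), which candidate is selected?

X

First-place votes: Z 33, X 35, Y 18.
X has the most first-place votes.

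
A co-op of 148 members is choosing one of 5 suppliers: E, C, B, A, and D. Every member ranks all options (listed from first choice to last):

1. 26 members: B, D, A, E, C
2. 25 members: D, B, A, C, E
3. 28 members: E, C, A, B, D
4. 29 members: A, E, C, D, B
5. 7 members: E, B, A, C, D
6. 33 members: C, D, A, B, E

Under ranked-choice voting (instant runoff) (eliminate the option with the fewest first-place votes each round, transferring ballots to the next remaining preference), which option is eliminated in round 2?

Round 1: E 35, C 33, B 26, A 29, D 25. Eliminate D.
Round 2: E 35, C 33, B 51, A 29. Eliminate A.

A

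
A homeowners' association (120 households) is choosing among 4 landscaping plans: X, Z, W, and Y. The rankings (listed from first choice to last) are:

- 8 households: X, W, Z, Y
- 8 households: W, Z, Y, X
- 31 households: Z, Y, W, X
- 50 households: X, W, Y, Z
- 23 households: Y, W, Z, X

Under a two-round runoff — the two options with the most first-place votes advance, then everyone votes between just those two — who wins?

Z

Round 1 first-place votes: X 58, Z 31, W 8, Y 23.
X and Z advance.
Runoff: X is preferred to Z by 58 voters; Z by 62.
Z wins the runoff.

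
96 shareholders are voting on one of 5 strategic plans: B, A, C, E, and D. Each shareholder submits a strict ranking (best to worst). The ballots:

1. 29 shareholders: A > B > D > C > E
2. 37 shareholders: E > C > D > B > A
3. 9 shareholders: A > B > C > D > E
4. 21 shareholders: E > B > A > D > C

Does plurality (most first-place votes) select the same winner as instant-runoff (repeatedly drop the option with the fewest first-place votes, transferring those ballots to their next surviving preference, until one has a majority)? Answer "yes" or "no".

Plurality — first-place votes: B 0, A 38, C 0, E 58, D 0. Winner: E.
Instant-runoff — R1 B 0, A 38, C 0, E 58, D 0 (E winner). Winner: E.
The two methods agree.

yes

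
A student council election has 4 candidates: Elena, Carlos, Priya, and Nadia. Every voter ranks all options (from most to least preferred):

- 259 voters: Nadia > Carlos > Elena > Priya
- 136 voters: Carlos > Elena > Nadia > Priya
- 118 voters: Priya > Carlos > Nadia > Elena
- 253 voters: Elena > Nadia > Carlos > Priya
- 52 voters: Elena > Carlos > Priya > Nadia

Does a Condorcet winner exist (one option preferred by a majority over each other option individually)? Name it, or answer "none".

Checking pairwise contests:
Carlos beats Elena 513–305.
Nadia beats Carlos 512–306.
Elena beats Priya 700–118.
Elena beats Nadia 441–377.
Every option loses at least one head-to-head, so there is no Condorcet winner.

none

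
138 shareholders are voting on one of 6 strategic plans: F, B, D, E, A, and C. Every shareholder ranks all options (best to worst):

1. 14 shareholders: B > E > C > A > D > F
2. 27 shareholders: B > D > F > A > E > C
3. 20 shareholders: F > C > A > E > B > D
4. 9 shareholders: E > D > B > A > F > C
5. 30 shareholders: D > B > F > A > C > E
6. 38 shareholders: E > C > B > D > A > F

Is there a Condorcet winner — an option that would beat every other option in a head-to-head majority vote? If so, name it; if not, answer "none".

B

B vs F: 118–20 for B.
B vs D: 99–39 for B.
B vs E: 71–67 for B.
B vs A: 118–20 for B.
B vs C: 80–58 for B.
B beats every other option head-to-head.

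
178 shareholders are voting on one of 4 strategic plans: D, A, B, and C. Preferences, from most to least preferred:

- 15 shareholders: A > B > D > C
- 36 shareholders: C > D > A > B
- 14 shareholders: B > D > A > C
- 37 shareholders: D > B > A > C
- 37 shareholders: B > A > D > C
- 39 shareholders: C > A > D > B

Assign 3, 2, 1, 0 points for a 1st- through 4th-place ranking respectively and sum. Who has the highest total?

D

D: 15·1 + 36·2 + 14·2 + 37·3 + 37·1 + 39·1 = 302
A: 15·3 + 36·1 + 14·1 + 37·1 + 37·2 + 39·2 = 284
B: 15·2 + 36·0 + 14·3 + 37·2 + 37·3 + 39·0 = 257
C: 15·0 + 36·3 + 14·0 + 37·0 + 37·0 + 39·3 = 225
D has the highest Borda score (302).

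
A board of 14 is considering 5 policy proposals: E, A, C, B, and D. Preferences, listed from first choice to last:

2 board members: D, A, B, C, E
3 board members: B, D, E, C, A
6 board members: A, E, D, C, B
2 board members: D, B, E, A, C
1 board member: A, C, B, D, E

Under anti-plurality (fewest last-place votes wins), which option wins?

Last-place votes: E 3, A 3, C 2, B 6, D 0.
D is ranked last by the fewest voters, so D wins.

D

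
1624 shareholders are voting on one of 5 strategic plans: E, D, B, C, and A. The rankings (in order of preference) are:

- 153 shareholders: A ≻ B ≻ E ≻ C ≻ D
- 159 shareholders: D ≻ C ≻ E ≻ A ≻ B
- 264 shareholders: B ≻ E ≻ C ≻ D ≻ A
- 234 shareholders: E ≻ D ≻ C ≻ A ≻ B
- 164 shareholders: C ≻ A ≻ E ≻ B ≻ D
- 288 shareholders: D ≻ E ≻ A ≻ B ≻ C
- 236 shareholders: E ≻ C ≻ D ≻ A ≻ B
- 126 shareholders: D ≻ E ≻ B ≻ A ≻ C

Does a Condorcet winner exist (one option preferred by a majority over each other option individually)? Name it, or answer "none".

E vs D: 1051–573 for E.
E vs B: 1207–417 for E.
E vs C: 1301–323 for E.
E vs A: 1307–317 for E.
E beats every other option head-to-head.

E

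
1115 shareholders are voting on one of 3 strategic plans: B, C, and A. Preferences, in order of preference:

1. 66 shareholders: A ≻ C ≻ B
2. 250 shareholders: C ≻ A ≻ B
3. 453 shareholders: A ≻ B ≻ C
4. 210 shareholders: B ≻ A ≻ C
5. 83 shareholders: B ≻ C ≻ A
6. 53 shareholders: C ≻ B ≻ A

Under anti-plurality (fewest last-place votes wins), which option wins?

Last-place votes: B 316, C 663, A 136.
A is ranked last by the fewest voters, so A wins.

A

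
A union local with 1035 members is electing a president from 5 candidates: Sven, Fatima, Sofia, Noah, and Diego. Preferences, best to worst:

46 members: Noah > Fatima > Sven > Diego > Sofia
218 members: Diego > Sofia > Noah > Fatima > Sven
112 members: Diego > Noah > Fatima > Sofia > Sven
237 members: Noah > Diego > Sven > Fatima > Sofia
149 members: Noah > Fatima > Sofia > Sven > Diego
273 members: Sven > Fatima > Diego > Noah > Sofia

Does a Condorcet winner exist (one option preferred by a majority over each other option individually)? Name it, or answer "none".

Diego

Diego vs Sven: 567–468 for Diego.
Diego vs Fatima: 567–468 for Diego.
Diego vs Sofia: 886–149 for Diego.
Diego vs Noah: 603–432 for Diego.
Diego beats every other option head-to-head.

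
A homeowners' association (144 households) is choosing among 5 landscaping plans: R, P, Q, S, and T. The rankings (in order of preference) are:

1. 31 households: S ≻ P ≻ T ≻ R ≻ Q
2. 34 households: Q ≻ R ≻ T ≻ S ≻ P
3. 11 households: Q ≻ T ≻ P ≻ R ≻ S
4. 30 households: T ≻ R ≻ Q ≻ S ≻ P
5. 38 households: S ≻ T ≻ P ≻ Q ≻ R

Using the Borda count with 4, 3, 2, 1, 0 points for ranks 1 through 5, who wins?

R: 31·1 + 34·3 + 11·1 + 30·3 + 38·0 = 234
P: 31·3 + 34·0 + 11·2 + 30·0 + 38·2 = 191
Q: 31·0 + 34·4 + 11·4 + 30·2 + 38·1 = 278
S: 31·4 + 34·1 + 11·0 + 30·1 + 38·4 = 340
T: 31·2 + 34·2 + 11·3 + 30·4 + 38·3 = 397
T has the highest Borda score (397).

T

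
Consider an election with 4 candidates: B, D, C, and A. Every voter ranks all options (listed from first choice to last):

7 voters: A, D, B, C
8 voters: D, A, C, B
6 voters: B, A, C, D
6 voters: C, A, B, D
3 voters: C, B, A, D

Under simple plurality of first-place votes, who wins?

C

First-place votes: B 6, D 8, C 9, A 7.
C has the most first-place votes.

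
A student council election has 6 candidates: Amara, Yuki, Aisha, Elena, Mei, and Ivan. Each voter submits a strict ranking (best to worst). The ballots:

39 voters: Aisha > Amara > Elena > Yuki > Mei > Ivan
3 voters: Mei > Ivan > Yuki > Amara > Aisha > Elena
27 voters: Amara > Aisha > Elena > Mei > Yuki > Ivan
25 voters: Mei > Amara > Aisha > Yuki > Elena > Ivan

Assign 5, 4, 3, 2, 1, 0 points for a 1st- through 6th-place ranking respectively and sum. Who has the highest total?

Amara

Amara: 39·4 + 3·2 + 27·5 + 25·4 = 397
Yuki: 39·2 + 3·3 + 27·1 + 25·2 = 164
Aisha: 39·5 + 3·1 + 27·4 + 25·3 = 381
Elena: 39·3 + 3·0 + 27·3 + 25·1 = 223
Mei: 39·1 + 3·5 + 27·2 + 25·5 = 233
Ivan: 39·0 + 3·4 + 27·0 + 25·0 = 12
Amara has the highest Borda score (397).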